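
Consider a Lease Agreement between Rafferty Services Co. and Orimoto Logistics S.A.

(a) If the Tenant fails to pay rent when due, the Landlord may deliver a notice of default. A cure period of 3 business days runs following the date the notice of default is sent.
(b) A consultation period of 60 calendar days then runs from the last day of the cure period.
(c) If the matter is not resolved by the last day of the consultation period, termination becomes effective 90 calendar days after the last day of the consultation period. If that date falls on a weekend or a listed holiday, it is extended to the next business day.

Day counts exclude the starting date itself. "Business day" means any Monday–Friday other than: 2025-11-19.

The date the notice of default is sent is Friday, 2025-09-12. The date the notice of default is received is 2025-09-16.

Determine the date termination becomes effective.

The last day of the cure period: counting 3 business days from Friday, 2025-09-12 (Sep 15, Sep 16, Sep 17, skipping weekends) reaches Wednesday, 2025-09-17.
Adding 60 calendar days to 2025-09-17 gives 2025-11-16, which is the last day of the consultation period.
The date termination becomes effective: 2025-11-16 + 90 days = 2026-02-14. That falls on a Saturday, so it rolls to the next business day, Monday, 2026-02-16.

2026-02-16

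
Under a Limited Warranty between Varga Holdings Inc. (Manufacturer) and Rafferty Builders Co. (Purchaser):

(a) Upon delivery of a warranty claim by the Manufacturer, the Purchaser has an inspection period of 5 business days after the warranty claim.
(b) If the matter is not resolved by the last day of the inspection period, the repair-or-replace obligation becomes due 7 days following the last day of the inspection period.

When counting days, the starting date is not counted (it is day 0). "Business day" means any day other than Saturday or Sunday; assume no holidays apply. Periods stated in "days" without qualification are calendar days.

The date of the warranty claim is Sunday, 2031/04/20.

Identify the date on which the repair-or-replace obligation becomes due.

2031/05/02

The last day of the inspection period: 5 business days after Sunday, 2031/04/20, skipping weekends — Apr 21, Apr 22, Apr 23, Apr 24, Apr 25 — lands on Friday, 2031/04/25.
The date on which the repair-or-replace obligation becomes due: 2031/04/25 + 7 days = 2031/05/02.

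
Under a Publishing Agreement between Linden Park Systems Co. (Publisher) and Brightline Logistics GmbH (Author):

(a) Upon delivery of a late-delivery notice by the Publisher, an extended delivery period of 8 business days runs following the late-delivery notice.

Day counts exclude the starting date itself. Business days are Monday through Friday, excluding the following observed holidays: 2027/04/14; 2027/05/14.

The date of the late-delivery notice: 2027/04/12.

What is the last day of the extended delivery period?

From Monday, 2027/04/12, 8 business days (Apr 13, Apr 15, Apr 16, Apr 19, Apr 20, Apr 21, Apr 22, Apr 23, skipping weekends and the listed holiday on Apr 14) brings us to Friday, 2027/04/23, which is the last day of the extended delivery period.

2027/04/23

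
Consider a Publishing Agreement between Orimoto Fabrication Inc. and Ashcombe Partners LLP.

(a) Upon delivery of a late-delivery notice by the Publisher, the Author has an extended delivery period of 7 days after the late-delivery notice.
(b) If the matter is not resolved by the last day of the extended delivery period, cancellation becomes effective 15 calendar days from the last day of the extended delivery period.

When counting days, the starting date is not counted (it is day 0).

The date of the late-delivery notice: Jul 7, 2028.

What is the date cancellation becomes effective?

Jul 29, 2028

The last day of the extended delivery period: 7 calendar days after Jul 7, 2028 is Jul 14, 2028.
The date cancellation becomes effective: 15 calendar days after Jul 14, 2028 is Jul 29, 2028.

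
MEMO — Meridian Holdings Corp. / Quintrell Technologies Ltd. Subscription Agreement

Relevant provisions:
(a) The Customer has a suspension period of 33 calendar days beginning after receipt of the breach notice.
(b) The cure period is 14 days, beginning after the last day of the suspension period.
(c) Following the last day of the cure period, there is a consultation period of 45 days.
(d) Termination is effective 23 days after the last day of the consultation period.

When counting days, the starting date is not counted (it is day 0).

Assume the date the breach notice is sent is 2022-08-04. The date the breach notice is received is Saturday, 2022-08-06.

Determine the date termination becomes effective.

Adding 33 calendar days to 2022-08-06 gives 2022-09-08, which is the last day of the suspension period.
The last day of the cure period: 2022-09-08 + 14 days = 2022-09-22.
The last day of the consultation period: 45 calendar days after 2022-09-22 is 2022-11-06.
Adding 23 calendar days to 2022-11-06 gives 2022-11-29, which is the date termination becomes effective.

2022-11-29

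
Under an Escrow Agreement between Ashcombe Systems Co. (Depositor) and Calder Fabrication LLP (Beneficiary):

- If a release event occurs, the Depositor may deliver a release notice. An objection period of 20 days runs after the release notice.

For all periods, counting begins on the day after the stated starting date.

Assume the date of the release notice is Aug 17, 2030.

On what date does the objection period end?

Adding 20 calendar days to Aug 17, 2030 gives Sep 6, 2030, which is the last day of the objection period.

Sep 6, 2030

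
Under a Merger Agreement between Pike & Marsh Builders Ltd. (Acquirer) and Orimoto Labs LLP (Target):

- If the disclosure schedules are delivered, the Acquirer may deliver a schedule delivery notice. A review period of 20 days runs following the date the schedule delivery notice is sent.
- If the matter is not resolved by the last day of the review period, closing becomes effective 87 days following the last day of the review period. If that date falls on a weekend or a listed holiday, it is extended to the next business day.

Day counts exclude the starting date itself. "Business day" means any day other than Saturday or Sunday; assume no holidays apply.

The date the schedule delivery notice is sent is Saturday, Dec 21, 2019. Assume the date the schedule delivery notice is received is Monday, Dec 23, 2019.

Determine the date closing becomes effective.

Apr 6, 2020

Adding 20 calendar days to Dec 21, 2019 gives Jan 10, 2020, which is the last day of the review period.
Adding 87 calendar days to Jan 10, 2020 gives Apr 6, 2020, which is the date closing becomes effective. Apr 6, 2020 is a Monday, so no roll-forward applies.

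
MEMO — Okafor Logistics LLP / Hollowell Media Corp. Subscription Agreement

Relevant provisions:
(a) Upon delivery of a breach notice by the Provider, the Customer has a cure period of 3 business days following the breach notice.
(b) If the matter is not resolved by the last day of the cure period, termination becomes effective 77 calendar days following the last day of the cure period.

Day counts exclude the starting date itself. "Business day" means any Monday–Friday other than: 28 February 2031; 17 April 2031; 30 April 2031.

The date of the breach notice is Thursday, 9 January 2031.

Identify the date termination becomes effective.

The last day of the cure period: 3 business days after Thursday, 9 January 2031, skipping weekends — Jan 10, Jan 13, Jan 14 — lands on Tuesday, 14 January 2031.
The date termination becomes effective: 14 January 2031 + 77 days = 1 April 2031.

1 April 2031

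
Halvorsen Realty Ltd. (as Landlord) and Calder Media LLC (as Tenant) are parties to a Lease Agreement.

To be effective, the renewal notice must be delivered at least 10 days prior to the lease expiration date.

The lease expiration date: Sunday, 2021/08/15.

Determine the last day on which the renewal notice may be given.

2021/08/15 minus 10 days is 2021/08/05.

2021/08/05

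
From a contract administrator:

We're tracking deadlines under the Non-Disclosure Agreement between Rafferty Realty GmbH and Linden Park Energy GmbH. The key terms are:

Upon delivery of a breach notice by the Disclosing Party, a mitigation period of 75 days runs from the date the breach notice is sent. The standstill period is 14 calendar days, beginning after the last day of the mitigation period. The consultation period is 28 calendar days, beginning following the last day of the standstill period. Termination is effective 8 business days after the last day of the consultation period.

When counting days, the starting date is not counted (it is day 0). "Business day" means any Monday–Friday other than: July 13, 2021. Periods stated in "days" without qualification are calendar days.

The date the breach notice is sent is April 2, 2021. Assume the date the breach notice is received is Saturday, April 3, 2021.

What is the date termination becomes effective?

The last day of the mitigation period: April 2, 2021 + 75 days = June 16, 2021.
The last day of the standstill period: 14 calendar days after June 16, 2021 is June 30, 2021.
Adding 28 calendar days to June 30, 2021 gives July 28, 2021, which is the last day of the consultation period.
The date termination becomes effective: counting 8 business days from Wednesday, July 28, 2021 (Jul 29, Jul 30, Aug 2, Aug 3, Aug 4, Aug 5, Aug 6, Aug 9, skipping weekends) reaches Monday, August 9, 2021.

August 9, 2021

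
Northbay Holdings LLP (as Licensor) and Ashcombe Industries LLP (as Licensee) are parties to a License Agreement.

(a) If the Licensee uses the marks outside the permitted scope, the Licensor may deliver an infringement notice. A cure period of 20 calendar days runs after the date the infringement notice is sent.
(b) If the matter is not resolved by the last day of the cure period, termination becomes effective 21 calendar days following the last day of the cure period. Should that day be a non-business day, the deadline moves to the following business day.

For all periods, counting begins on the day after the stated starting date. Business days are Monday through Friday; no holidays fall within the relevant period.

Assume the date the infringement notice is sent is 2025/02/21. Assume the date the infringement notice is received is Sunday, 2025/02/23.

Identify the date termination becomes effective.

The last day of the cure period: 20 calendar days after 2025/02/21 is 2025/03/13.
Adding 21 calendar days to 2025/03/13 gives 2025/04/03, which is the date termination becomes effective. 2025/04/03 is a Thursday, so no roll-forward applies.

2025/04/03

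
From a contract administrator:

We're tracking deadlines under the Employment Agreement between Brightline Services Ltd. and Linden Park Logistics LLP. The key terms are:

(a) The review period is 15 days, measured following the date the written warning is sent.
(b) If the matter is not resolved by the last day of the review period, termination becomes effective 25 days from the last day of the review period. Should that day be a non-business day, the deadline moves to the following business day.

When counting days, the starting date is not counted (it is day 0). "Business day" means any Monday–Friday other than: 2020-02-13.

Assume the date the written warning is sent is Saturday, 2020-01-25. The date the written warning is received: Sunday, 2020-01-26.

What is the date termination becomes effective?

The last day of the review period: 2020-01-25 + 15 days = 2020-02-09.
The date termination becomes effective: 25 calendar days after 2020-02-09 is 2020-03-05. 2020-03-05 is a Thursday and is not a listed holiday, so no roll-forward applies.

2020-03-05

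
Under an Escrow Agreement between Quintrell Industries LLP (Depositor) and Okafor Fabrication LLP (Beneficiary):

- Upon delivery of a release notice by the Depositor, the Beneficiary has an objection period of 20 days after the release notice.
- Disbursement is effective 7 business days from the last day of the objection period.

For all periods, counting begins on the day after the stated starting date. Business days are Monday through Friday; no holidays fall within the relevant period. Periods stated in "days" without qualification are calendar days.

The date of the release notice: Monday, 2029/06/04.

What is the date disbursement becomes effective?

2029/07/03

Adding 20 calendar days to 2029/06/04 gives 2029/06/24, which is the last day of the objection period.
The date disbursement becomes effective: counting 7 business days from Sunday, 2029/06/24 (Jun 25, Jun 26, Jun 27, Jun 28, Jun 29, Jul 2, Jul 3, skipping weekends) reaches Tuesday, 2029/07/03.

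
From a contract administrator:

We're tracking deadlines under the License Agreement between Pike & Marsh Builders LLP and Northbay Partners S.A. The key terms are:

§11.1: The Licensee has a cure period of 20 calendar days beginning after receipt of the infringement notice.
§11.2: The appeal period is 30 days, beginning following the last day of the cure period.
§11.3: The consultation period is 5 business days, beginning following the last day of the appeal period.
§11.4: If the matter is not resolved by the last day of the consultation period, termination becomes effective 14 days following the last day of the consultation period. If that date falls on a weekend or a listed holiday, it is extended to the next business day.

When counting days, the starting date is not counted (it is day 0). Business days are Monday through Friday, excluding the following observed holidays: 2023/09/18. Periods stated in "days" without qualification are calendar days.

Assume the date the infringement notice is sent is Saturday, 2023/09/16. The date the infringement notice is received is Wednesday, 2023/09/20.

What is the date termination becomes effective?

2023/11/30

The last day of the cure period: 2023/09/20 + 20 days = 2023/10/10.
The last day of the appeal period: 30 calendar days after 2023/10/10 is 2023/11/09.
The last day of the consultation period: 5 business days after Thursday, 2023/11/09, skipping weekends — Nov 10, Nov 13, Nov 14, Nov 15, Nov 16 — lands on Thursday, 2023/11/16.
Adding 14 calendar days to 2023/11/16 gives 2023/11/30, which is the date termination becomes effective. 2023/11/30 is a Thursday and is not a listed holiday, so no roll-forward applies.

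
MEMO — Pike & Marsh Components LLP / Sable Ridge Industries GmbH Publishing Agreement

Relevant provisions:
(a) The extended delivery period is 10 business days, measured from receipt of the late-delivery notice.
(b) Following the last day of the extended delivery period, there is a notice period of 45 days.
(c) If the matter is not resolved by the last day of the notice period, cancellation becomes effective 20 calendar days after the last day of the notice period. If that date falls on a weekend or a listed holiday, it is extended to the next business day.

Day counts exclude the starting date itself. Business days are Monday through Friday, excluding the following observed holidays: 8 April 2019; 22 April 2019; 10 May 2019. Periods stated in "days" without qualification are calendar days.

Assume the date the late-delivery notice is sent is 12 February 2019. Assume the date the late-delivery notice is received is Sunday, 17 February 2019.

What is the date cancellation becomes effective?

The last day of the extended delivery period: 10 business days after Sunday, 17 February 2019, skipping weekends — Feb 18, Feb 19, Feb 20, Feb 21, Feb 22, Feb 25, Feb 26, Feb 27, Feb 28, Mar 1 — lands on Friday, 1 March 2019.
The last day of the notice period: 45 calendar days after 1 March 2019 is 15 April 2019.
The date cancellation becomes effective: 15 April 2019 + 20 days = 5 May 2019. That falls on a Sunday, so it rolls to the next business day, Monday, 6 May 2019.

6 May 2019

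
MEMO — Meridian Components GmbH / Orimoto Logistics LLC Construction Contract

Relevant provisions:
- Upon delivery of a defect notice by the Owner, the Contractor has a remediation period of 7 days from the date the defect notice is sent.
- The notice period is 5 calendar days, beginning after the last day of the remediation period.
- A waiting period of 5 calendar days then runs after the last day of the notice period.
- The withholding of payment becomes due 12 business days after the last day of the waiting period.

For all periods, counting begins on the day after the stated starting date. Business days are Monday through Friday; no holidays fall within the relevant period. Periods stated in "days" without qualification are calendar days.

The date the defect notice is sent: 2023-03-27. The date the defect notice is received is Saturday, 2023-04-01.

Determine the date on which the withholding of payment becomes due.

Adding 7 calendar days to 2023-03-27 gives 2023-04-03, which is the last day of the remediation period.
Adding 5 calendar days to 2023-04-03 gives 2023-04-08, which is the last day of the notice period.
Adding 5 calendar days to 2023-04-08 gives 2023-04-13, which is the last day of the waiting period.
The date on which the withholding of payment becomes due: counting 12 business days from Thursday, 2023-04-13 (Apr 14, Apr 17, Apr 18, Apr 19, …, Apr 27, Apr 28, May 1, skipping weekends) reaches Monday, 2023-05-01.

2023-05-01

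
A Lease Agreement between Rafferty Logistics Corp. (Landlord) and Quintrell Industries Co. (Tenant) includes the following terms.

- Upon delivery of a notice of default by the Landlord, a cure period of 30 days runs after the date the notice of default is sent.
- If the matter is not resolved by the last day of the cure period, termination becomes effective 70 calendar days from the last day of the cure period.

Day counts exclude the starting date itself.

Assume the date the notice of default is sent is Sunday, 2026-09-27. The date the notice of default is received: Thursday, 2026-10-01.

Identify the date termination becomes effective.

The last day of the cure period: 30 calendar days after 2026-09-27 is 2026-10-27.
The date termination becomes effective: 2026-10-27 + 70 days = 2027-01-05.

2027-01-05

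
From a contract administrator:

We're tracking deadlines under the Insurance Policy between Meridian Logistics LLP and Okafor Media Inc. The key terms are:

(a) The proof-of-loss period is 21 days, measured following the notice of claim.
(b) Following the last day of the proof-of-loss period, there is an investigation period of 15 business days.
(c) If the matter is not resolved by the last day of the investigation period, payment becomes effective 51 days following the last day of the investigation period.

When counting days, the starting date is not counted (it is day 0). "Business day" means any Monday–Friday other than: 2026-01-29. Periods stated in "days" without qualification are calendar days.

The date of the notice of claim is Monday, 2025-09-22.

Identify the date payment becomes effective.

2025-12-24

The last day of the proof-of-loss period: 21 calendar days after 2025-09-22 is 2025-10-13.
The last day of the investigation period: 15 business days after Monday, 2025-10-13, skipping weekends — Oct 14, Oct 15, Oct 16, Oct 17, …, Oct 30, Oct 31, Nov 3 — lands on Monday, 2025-11-03.
Adding 51 calendar days to 2025-11-03 gives 2025-12-24, which is the date payment becomes effective.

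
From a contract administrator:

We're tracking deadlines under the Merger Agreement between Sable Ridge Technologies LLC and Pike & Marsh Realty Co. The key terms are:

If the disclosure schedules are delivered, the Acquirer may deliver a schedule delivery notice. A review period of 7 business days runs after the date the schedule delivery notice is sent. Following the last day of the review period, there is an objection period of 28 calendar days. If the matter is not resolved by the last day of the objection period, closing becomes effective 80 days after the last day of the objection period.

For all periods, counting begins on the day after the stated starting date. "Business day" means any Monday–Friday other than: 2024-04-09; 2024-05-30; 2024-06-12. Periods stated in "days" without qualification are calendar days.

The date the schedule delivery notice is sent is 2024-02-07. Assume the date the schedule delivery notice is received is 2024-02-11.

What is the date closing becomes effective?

From Wednesday, 2024-02-07, 7 business days (Feb 8, Feb 9, Feb 12, Feb 13, Feb 14, Feb 15, Feb 16, skipping weekends) brings us to Friday, 2024-02-16, which is the last day of the review period.
The last day of the objection period: 28 calendar days after 2024-02-16 is 2024-03-15.
The date closing becomes effective: 80 calendar days after 2024-03-15 is 2024-06-03.

2024-06-03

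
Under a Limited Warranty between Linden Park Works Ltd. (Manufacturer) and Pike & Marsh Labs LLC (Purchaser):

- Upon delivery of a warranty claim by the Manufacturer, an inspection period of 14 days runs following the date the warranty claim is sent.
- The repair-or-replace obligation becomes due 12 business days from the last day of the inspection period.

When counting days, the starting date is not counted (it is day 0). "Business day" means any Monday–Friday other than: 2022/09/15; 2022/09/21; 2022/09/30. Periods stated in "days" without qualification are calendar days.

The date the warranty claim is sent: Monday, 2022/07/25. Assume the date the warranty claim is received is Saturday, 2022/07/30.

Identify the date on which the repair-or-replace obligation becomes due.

2022/08/24

Adding 14 calendar days to 2022/07/25 gives 2022/08/08, which is the last day of the inspection period.
The date on which the repair-or-replace obligation becomes due: counting 12 business days from Monday, 2022/08/08 (Aug 9, Aug 10, Aug 11, Aug 12, …, Aug 22, Aug 23, Aug 24, skipping weekends) reaches Wednesday, 2022/08/24.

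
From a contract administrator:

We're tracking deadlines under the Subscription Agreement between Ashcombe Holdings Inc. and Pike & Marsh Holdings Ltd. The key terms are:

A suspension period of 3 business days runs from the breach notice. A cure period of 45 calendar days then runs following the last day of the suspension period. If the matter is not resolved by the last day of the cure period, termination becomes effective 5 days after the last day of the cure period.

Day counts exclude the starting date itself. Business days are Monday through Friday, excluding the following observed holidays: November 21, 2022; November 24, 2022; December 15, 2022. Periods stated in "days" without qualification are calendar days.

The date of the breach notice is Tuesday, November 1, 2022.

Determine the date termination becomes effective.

December 24, 2022

From Tuesday, November 1, 2022, 3 business days (Nov 2, Nov 3, Nov 4, skipping weekends) brings us to Friday, November 4, 2022, which is the last day of the suspension period.
Adding 45 calendar days to November 4, 2022 gives December 19, 2022, which is the last day of the cure period.
The date termination becomes effective: 5 calendar days after December 19, 2022 is December 24, 2022.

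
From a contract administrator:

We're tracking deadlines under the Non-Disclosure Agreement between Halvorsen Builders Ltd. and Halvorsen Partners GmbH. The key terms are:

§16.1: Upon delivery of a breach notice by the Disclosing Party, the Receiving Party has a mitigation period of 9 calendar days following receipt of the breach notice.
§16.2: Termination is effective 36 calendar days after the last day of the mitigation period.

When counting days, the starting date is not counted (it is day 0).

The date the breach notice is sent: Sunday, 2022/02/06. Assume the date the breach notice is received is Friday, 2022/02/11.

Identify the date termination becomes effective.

2022/03/28

The last day of the mitigation period: 2022/02/11 + 9 days = 2022/02/20.
The date termination becomes effective: 2022/02/20 + 36 days = 2022/03/28.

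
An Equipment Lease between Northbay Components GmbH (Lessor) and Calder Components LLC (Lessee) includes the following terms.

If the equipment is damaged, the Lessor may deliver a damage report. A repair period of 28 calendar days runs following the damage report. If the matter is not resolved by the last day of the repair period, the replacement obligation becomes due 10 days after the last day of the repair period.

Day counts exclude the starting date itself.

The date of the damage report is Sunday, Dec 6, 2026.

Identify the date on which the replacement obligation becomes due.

The last day of the repair period: Dec 6, 2026 + 28 days = Jan 3, 2027.
The date on which the replacement obligation becomes due: Jan 3, 2027 + 10 days = Jan 13, 2027.

Jan 13, 2027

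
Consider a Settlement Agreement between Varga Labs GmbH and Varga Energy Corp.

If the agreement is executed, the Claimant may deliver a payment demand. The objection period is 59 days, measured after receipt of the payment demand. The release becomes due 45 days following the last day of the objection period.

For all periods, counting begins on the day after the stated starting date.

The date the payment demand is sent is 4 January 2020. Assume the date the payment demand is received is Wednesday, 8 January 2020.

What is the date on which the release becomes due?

The last day of the objection period: 59 calendar days after 8 January 2020 is 7 March 2020.
The date on which the release becomes due: 45 calendar days after 7 March 2020 is 21 April 2020.

21 April 2020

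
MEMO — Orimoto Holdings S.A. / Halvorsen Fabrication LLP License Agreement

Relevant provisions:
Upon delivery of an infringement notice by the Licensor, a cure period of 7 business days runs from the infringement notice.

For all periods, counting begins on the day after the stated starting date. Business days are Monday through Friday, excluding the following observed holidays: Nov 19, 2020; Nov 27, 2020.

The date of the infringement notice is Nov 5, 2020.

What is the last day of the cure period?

The last day of the cure period: counting 7 business days from Thursday, Nov 5, 2020 (Nov 6, Nov 9, Nov 10, Nov 11, Nov 12, Nov 13, Nov 16, skipping weekends) reaches Monday, Nov 16, 2020.

Nov 16, 2020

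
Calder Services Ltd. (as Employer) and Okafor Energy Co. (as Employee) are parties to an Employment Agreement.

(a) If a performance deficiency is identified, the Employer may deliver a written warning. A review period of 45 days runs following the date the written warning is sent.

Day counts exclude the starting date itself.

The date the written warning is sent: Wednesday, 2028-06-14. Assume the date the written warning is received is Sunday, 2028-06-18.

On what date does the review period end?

The last day of the review period: 2028-06-14 + 45 days = 2028-07-29.

2028-07-29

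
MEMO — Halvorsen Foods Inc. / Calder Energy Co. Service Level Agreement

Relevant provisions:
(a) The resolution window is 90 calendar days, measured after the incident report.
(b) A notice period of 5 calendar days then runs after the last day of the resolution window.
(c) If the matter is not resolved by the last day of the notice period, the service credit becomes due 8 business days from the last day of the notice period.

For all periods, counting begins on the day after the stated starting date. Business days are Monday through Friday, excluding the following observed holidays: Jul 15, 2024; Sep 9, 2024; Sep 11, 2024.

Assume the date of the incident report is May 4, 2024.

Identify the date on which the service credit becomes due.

Aug 19, 2024

Adding 90 calendar days to May 4, 2024 gives Aug 2, 2024, which is the last day of the resolution window.
The last day of the notice period: 5 calendar days after Aug 2, 2024 is Aug 7, 2024.
The date on which the service credit becomes due: 8 business days after Wednesday, Aug 7, 2024, skipping weekends — Aug 8, Aug 9, Aug 12, Aug 13, Aug 14, Aug 15, Aug 16, Aug 19 — lands on Monday, Aug 19, 2024.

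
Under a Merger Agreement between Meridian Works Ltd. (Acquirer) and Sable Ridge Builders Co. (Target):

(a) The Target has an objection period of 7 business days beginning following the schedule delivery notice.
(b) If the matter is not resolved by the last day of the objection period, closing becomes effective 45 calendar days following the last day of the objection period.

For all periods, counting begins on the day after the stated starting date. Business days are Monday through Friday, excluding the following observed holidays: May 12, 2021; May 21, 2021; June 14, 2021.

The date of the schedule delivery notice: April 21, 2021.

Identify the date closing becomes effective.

From Wednesday, April 21, 2021, 7 business days (Apr 22, Apr 23, Apr 26, Apr 27, Apr 28, Apr 29, Apr 30, skipping weekends) brings us to Friday, April 30, 2021, which is the last day of the objection period.
The date closing becomes effective: 45 calendar days after April 30, 2021 is June 14, 2021.

June 14, 2021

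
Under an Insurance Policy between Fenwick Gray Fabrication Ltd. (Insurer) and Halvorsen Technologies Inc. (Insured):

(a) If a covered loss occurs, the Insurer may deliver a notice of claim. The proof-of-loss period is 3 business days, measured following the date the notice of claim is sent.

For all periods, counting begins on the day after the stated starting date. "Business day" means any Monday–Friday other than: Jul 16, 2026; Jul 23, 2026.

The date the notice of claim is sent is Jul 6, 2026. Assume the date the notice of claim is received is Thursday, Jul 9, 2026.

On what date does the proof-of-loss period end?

The last day of the proof-of-loss period: counting 3 business days from Monday, Jul 6, 2026 (Jul 7, Jul 8, Jul 9, skipping weekends) reaches Thursday, Jul 9, 2026.

Jul 9, 2026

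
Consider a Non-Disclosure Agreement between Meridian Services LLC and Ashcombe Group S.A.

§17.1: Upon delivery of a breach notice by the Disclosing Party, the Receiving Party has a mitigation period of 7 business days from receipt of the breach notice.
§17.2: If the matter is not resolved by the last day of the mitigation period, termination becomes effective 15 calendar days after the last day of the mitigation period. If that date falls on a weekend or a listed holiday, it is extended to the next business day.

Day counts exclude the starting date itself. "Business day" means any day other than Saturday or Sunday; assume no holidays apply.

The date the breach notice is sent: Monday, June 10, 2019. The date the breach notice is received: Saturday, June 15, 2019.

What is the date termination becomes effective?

From Saturday, June 15, 2019, 7 business days (Jun 17, Jun 18, Jun 19, Jun 20, Jun 21, Jun 24, Jun 25, skipping weekends) brings us to Tuesday, June 25, 2019, which is the last day of the mitigation period.
Adding 15 calendar days to June 25, 2019 gives July 10, 2019, which is the date termination becomes effective. July 10, 2019 is a Wednesday, so no roll-forward applies.

July 10, 2019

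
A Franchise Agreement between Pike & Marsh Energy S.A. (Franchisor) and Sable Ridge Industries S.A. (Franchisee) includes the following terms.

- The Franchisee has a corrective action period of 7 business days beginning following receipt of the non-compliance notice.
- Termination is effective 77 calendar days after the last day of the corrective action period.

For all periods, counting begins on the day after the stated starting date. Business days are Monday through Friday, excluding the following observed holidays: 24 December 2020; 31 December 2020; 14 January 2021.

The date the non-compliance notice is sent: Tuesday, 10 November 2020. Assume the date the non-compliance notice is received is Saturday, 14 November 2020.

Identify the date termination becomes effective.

9 February 2021

The last day of the corrective action period: 7 business days after Saturday, 14 November 2020, skipping weekends — Nov 16, Nov 17, Nov 18, Nov 19, Nov 20, Nov 23, Nov 24 — lands on Tuesday, 24 November 2020.
Adding 77 calendar days to 24 November 2020 gives 9 February 2021, which is the date termination becomes effective.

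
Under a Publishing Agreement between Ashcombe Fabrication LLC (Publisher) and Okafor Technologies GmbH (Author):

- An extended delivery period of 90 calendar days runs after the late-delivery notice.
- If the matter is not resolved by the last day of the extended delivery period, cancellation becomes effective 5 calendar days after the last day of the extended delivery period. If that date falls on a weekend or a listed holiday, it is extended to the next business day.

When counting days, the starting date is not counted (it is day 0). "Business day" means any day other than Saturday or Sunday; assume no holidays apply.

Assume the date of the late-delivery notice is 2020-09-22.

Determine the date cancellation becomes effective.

2020-12-28

The last day of the extended delivery period: 2020-09-22 + 90 days = 2020-12-21.
The date cancellation becomes effective: 5 calendar days after 2020-12-21 is 2020-12-26. That falls on a Saturday, so it rolls to the next business day, Monday, 2020-12-28.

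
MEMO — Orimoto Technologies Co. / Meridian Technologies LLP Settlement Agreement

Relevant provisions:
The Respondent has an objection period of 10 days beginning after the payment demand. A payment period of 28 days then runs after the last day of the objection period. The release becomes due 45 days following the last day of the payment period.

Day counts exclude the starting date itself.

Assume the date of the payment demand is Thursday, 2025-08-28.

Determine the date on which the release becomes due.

The last day of the objection period: 2025-08-28 + 10 days = 2025-09-07.
Adding 28 calendar days to 2025-09-07 gives 2025-10-05, which is the last day of the payment period.
The date on which the release becomes due: 2025-10-05 + 45 days = 2025-11-19.

2025-11-19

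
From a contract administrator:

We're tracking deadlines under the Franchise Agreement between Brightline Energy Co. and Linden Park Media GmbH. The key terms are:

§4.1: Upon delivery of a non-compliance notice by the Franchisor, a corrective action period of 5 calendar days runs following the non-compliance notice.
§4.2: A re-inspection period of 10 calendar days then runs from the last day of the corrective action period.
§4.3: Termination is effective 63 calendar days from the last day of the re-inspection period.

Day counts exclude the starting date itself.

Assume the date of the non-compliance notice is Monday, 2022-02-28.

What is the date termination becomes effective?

The last day of the corrective action period: 2022-02-28 + 5 days = 2022-03-05.
The last day of the re-inspection period: 10 calendar days after 2022-03-05 is 2022-03-15.
Adding 63 calendar days to 2022-03-15 gives 2022-05-17, which is the date termination becomes effective.

2022-05-17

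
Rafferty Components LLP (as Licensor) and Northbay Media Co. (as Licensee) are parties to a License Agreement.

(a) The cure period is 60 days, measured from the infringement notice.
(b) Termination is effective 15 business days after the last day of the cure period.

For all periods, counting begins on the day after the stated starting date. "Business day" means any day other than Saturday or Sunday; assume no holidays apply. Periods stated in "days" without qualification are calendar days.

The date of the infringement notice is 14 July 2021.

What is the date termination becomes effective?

1 October 2021

The last day of the cure period: 14 July 2021 + 60 days = 12 September 2021.
The date termination becomes effective: 15 business days after Sunday, 12 September 2021, skipping weekends — Sep 13, Sep 14, Sep 15, Sep 16, …, Sep 29, Sep 30, Oct 1 — lands on Friday, 1 October 2021.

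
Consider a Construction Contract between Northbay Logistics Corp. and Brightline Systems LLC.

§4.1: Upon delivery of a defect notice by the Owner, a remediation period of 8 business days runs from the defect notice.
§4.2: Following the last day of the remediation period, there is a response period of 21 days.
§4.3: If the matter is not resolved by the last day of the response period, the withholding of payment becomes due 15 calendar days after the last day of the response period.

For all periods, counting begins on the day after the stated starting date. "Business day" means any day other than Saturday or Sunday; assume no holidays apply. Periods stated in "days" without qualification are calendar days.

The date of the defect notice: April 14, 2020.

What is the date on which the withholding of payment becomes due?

From Tuesday, April 14, 2020, 8 business days (Apr 15, Apr 16, Apr 17, Apr 20, Apr 21, Apr 22, Apr 23, Apr 24, skipping weekends) brings us to Friday, April 24, 2020, which is the last day of the remediation period.
The last day of the response period: 21 calendar days after April 24, 2020 is May 15, 2020.
Adding 15 calendar days to May 15, 2020 gives May 30, 2020, which is the date on which the withholding of payment becomes due.

May 30, 2020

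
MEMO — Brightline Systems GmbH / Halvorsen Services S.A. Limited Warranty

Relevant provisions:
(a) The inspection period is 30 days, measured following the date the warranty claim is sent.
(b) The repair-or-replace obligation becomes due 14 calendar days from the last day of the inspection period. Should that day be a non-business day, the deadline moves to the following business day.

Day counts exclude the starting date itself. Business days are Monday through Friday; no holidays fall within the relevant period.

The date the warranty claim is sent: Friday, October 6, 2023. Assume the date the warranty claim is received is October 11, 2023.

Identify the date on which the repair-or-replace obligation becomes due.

November 20, 2023

Adding 30 calendar days to October 6, 2023 gives November 5, 2023, which is the last day of the inspection period.
The date on which the repair-or-replace obligation becomes due: 14 calendar days after November 5, 2023 is November 19, 2023. That falls on a Sunday, so it rolls to the next business day, Monday, November 20, 2023.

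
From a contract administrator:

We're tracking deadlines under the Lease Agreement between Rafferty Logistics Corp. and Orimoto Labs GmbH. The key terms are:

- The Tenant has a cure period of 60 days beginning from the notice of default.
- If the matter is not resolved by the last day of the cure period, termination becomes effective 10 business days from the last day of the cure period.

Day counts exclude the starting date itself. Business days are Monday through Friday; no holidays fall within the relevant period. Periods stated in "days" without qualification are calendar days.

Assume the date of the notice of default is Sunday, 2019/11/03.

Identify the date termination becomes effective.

2020/01/16

The last day of the cure period: 2019/11/03 + 60 days = 2020/01/02.
The date termination becomes effective: 10 business days after Thursday, 2020/01/02, skipping weekends — Jan 3, Jan 6, Jan 7, Jan 8, Jan 9, Jan 10, Jan 13, Jan 14, Jan 15, Jan 16 — lands on Thursday, 2020/01/16.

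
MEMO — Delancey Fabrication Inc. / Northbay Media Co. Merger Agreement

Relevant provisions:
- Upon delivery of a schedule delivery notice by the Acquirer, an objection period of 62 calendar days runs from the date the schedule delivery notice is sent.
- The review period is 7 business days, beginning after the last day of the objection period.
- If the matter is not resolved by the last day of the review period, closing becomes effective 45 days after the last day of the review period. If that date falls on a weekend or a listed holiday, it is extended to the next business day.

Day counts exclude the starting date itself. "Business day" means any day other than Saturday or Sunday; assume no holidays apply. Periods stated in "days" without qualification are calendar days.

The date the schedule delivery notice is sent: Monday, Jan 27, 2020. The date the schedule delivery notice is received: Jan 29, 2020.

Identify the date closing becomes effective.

Adding 62 calendar days to Jan 27, 2020 gives Mar 29, 2020, which is the last day of the objection period.
The last day of the review period: 7 business days after Sunday, Mar 29, 2020, skipping weekends — Mar 30, Mar 31, Apr 1, Apr 2, Apr 3, Apr 6, Apr 7 — lands on Tuesday, Apr 7, 2020.
Adding 45 calendar days to Apr 7, 2020 gives May 22, 2020, which is the date closing becomes effective. May 22, 2020 is a Friday, so no roll-forward applies.

May 22, 2020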